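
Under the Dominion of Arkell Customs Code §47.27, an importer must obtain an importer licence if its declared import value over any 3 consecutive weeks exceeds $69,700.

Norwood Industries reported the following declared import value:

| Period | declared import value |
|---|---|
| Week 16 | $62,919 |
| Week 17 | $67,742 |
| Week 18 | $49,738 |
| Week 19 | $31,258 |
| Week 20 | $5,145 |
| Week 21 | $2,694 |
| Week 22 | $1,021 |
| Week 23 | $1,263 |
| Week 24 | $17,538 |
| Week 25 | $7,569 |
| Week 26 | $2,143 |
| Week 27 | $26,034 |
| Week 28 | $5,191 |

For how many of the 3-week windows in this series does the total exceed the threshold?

Week 16–Week 18: $62,919 + $67,742 + $49,738 = $180,399 (over)
Week 17–Week 19: $67,742 + $49,738 + $31,258 = $148,738 (over)
Week 18–Week 20: $49,738 + $31,258 + $5,145 = $86,141 (over)
Week 19–Week 21: $31,258 + $5,145 + $2,694 = $39,097 (under)
Week 20–Week 22: $5,145 + $2,694 + $1,021 = $8,860 (under)
Week 21–Week 23: $2,694 + $1,021 + $1,263 = $4,978 (under)
Week 22–Week 24: $1,021 + $1,263 + $17,538 = $19,822 (under)
Week 23–Week 25: $1,263 + $17,538 + $7,569 = $26,370 (under)
Week 24–Week 26: $17,538 + $7,569 + $2,143 = $27,250 (under)
Week 25–Week 27: $7,569 + $2,143 + $26,034 = $35,746 (under)
Week 26–Week 28: $2,143 + $26,034 + $5,191 = $33,368 (under)
3 windows exceed the threshold.

3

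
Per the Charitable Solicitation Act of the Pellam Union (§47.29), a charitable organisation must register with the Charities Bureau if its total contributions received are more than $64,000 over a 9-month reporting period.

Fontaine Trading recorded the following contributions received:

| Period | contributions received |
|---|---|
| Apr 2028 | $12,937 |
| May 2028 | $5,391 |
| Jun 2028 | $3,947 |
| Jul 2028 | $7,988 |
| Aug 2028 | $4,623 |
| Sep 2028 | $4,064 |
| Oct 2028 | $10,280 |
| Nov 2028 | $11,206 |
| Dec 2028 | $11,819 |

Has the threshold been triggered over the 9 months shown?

Total contributions received: $12,937 + $5,391 + $3,947 + $7,988 + $4,623 + $4,064 + $10,280 + $11,206 + $11,819 = $72,255.
$72,255 > $64,000, so the threshold is exceeded.

Yes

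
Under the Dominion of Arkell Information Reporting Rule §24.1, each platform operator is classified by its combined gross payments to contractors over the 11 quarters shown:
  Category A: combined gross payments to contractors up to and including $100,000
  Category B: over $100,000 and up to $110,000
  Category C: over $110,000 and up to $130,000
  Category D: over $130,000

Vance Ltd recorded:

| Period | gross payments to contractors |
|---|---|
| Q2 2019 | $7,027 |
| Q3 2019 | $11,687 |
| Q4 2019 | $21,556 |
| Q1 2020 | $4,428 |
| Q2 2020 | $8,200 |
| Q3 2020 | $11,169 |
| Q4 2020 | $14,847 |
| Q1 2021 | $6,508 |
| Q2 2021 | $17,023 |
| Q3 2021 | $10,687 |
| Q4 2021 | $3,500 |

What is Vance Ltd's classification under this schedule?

Combined gross payments to contractors: $7,027 + $11,687 + $21,556 + $4,428 + $8,200 + $11,169 + $14,847 + $6,508 + $17,023 + $10,687 + $3,500 = $116,632.
$110,000 < $116,632 ≤ $130,000, so Category C applies.

Category C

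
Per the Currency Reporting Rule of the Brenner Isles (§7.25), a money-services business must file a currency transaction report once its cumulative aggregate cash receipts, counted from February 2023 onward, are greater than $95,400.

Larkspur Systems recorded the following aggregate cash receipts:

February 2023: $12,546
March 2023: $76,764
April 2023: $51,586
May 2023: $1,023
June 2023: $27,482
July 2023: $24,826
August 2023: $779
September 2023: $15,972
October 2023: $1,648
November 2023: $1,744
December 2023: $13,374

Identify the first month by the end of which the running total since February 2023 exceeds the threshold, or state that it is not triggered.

April 2023

Through February 2023: $12,546
Through March 2023: $89,310
Through April 2023: $140,896 ← exceeds threshold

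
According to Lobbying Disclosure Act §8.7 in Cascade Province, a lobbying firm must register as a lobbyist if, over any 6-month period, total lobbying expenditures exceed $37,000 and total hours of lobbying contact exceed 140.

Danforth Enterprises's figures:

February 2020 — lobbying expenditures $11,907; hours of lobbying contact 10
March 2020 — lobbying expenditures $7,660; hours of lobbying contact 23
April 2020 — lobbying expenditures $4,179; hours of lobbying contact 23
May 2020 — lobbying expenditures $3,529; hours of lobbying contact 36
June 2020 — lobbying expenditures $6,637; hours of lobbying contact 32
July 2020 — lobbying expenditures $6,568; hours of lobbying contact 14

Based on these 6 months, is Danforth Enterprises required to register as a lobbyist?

Total lobbying expenditures: $11,907 + $7,660 + $4,179 + $3,529 + $6,637 + $6,568 = $40,480 (> $37,000).
Total hours of lobbying contact: 10 + 23 + 23 + 36 + 32 + 14 = 138 (≤ 140).
The test is 'and': the rule requires both, and at least one is not exceeded.

No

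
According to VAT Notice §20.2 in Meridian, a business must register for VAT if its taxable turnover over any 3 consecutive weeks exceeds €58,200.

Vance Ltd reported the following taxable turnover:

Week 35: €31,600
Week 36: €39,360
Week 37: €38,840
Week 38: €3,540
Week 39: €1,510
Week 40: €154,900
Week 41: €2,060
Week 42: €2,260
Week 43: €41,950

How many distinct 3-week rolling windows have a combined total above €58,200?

5

Week 35–Week 37: €31,600 + €39,360 + €38,840 = €109,800 (over)
Week 36–Week 38: €39,360 + €38,840 + €3,540 = €81,740 (over)
Week 37–Week 39: €38,840 + €3,540 + €1,510 = €43,890 (under)
Week 38–Week 40: €3,540 + €1,510 + €154,900 = €159,950 (over)
Week 39–Week 41: €1,510 + €154,900 + €2,060 = €158,470 (over)
Week 40–Week 42: €154,900 + €2,060 + €2,260 = €159,220 (over)
Week 41–Week 43: €2,060 + €2,260 + €41,950 = €46,270 (under)
5 windows exceed the threshold.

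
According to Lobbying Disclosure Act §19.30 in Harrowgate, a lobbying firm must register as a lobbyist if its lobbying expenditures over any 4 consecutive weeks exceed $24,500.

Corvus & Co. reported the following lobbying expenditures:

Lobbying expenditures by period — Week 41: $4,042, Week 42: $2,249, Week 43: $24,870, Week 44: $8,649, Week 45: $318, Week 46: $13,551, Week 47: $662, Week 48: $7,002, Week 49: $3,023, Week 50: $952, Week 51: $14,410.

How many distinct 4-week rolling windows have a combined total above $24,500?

4

Week 41–Week 44: $4,042 + $2,249 + $24,870 + $8,649 = $39,810 (over)
Week 42–Week 45: $2,249 + $24,870 + $8,649 + $318 = $36,086 (over)
Week 43–Week 46: $24,870 + $8,649 + $318 + $13,551 = $47,388 (over)
Week 44–Week 47: $8,649 + $318 + $13,551 + $662 = $23,180 (under)
Week 45–Week 48: $318 + $13,551 + $662 + $7,002 = $21,533 (under)
Week 46–Week 49: $13,551 + $662 + $7,002 + $3,023 = $24,238 (under)
Week 47–Week 50: $662 + $7,002 + $3,023 + $952 = $11,639 (under)
Week 48–Week 51: $7,002 + $3,023 + $952 + $14,410 = $25,387 (over)
4 windows exceed the threshold.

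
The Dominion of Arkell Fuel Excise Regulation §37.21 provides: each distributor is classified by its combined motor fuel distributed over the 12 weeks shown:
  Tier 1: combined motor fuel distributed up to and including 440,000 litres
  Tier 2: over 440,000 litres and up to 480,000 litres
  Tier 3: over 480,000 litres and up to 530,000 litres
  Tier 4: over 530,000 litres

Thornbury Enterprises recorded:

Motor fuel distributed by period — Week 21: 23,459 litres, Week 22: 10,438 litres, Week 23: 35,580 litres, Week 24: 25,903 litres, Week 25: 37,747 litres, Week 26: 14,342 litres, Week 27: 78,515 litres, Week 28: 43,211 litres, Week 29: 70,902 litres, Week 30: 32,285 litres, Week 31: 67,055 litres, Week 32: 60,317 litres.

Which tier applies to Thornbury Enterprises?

Tier 3

Combined motor fuel distributed: 23,459 litres + 10,438 litres + 35,580 litres + 25,903 litres + 37,747 litres + 14,342 litres + 78,515 litres + 43,211 litres + 70,902 litres + 32,285 litres + 67,055 litres + 60,317 litres = 499,754 litres.
480,000 litres < 499,754 litres ≤ 530,000 litres, so Tier 3 applies.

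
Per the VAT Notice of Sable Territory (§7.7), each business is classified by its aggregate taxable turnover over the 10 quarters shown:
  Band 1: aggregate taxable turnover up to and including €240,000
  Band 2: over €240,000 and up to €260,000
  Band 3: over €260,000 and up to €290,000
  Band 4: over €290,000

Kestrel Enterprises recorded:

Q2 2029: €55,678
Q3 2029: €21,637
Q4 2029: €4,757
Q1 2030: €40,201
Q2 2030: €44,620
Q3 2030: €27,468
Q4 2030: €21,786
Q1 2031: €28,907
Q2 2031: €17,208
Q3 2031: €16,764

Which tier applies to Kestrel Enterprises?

Band 3

Aggregate taxable turnover: €55,678 + €21,637 + €4,757 + €40,201 + €44,620 + €27,468 + €21,786 + €28,907 + €17,208 + €16,764 = €279,026.
€260,000 < €279,026 ≤ €290,000, so Band 3 applies.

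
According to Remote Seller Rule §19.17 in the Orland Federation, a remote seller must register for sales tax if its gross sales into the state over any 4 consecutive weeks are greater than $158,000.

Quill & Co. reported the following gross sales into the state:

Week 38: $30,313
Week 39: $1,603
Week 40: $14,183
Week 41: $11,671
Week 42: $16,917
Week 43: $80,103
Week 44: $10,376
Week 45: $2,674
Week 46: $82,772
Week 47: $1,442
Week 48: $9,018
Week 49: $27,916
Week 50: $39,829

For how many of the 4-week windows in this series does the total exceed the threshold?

Week 38–Week 41: $30,313 + $1,603 + $14,183 + $11,671 = $57,770 (under)
Week 39–Week 42: $1,603 + $14,183 + $11,671 + $16,917 = $44,374 (under)
Week 40–Week 43: $14,183 + $11,671 + $16,917 + $80,103 = $122,874 (under)
Week 41–Week 44: $11,671 + $16,917 + $80,103 + $10,376 = $119,067 (under)
Week 42–Week 45: $16,917 + $80,103 + $10,376 + $2,674 = $110,070 (under)
Week 43–Week 46: $80,103 + $10,376 + $2,674 + $82,772 = $175,925 (over)
Week 44–Week 47: $10,376 + $2,674 + $82,772 + $1,442 = $97,264 (under)
Week 45–Week 48: $2,674 + $82,772 + $1,442 + $9,018 = $95,906 (under)
Week 46–Week 49: $82,772 + $1,442 + $9,018 + $27,916 = $121,148 (under)
Week 47–Week 50: $1,442 + $9,018 + $27,916 + $39,829 = $78,205 (under)
1 window exceeds the threshold.

1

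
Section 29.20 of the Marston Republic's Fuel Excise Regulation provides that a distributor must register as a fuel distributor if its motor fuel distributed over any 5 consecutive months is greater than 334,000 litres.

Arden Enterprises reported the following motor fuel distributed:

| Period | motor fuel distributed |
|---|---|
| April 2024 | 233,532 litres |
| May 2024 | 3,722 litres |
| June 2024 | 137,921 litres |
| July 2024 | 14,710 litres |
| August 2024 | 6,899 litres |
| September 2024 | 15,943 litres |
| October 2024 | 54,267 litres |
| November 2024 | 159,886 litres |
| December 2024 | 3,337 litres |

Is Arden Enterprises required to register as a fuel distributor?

April 2024–August 2024: 233,532 litres + 3,722 litres + 137,921 litres + 14,710 litres + 6,899 litres = 396,784 litres (over)
May 2024–September 2024: 3,722 litres + 137,921 litres + 14,710 litres + 6,899 litres + 15,943 litres = 179,195 litres (under)
June 2024–October 2024: 137,921 litres + 14,710 litres + 6,899 litres + 15,943 litres + 54,267 litres = 229,740 litres (under)
July 2024–November 2024: 14,710 litres + 6,899 litres + 15,943 litres + 54,267 litres + 159,886 litres = 251,705 litres (under)
August 2024–December 2024: 6,899 litres + 15,943 litres + 54,267 litres + 159,886 litres + 3,337 litres = 240,332 litres (under)
At least one window exceeds 334,000 litres.

Yes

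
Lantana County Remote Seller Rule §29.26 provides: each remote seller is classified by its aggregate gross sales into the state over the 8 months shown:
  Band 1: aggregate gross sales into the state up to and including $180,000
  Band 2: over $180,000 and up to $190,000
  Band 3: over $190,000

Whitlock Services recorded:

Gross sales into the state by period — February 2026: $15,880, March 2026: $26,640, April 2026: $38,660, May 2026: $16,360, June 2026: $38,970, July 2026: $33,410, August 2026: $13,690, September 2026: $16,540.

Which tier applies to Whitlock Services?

Band 3

Aggregate gross sales into the state: $15,880 + $26,640 + $38,660 + $16,360 + $38,970 + $33,410 + $13,690 + $16,540 = $200,150.
$200,150 > $190,000, so Band 3 applies.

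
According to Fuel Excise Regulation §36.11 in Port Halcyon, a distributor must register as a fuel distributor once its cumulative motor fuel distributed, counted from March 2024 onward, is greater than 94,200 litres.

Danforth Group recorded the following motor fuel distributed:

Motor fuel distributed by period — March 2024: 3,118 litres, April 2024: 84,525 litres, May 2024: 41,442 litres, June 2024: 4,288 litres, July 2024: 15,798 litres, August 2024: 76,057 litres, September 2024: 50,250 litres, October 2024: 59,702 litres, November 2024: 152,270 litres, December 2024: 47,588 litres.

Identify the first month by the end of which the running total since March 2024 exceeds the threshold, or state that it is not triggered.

Through March 2024: 3,118 litres
Through April 2024: 87,643 litres
Through May 2024: 129,085 litres ← exceeds threshold

May 2024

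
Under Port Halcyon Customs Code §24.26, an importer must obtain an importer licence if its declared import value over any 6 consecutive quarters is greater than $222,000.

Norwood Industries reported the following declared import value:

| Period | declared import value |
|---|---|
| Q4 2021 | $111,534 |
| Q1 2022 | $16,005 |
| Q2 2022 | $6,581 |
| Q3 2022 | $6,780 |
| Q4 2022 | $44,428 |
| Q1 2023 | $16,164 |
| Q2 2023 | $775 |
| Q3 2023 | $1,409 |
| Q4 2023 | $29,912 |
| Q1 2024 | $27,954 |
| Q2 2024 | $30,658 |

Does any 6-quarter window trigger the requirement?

No

Q4 2021–Q1 2023: $111,534 + $16,005 + $6,581 + $6,780 + $44,428 + $16,164 = $201,492 (under)
Q1 2022–Q2 2023: $16,005 + $6,581 + $6,780 + $44,428 + $16,164 + $775 = $90,733 (under)
Q2 2022–Q3 2023: $6,581 + $6,780 + $44,428 + $16,164 + $775 + $1,409 = $76,137 (under)
Q3 2022–Q4 2023: $6,780 + $44,428 + $16,164 + $775 + $1,409 + $29,912 = $99,468 (under)
Q4 2022–Q1 2024: $44,428 + $16,164 + $775 + $1,409 + $29,912 + $27,954 = $120,642 (under)
Q1 2023–Q2 2024: $16,164 + $775 + $1,409 + $29,912 + $27,954 + $30,658 = $106,872 (under)
No window exceeds $222,000.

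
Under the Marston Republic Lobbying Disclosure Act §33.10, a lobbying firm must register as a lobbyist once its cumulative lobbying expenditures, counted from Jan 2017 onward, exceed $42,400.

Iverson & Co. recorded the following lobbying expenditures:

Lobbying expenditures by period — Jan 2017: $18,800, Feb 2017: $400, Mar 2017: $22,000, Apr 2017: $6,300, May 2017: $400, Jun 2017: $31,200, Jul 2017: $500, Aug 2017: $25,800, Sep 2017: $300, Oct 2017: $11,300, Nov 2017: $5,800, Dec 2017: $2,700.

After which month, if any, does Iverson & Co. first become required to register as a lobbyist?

Through Jan 2017: $18,800
Through Feb 2017: $19,200
Through Mar 2017: $41,200
Through Apr 2017: $47,500 ← exceeds threshold

Apr 2017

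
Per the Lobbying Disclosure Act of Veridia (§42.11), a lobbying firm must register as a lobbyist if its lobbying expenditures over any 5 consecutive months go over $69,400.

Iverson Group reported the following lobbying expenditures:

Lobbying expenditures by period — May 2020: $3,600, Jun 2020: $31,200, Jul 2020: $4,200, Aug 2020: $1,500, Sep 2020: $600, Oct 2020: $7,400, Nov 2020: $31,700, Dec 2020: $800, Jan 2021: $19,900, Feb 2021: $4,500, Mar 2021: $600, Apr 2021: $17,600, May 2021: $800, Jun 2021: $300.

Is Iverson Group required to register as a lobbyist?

May 2020–Sep 2020: $3,600 + $31,200 + $4,200 + $1,500 + $600 = $41,100 (under)
Jun 2020–Oct 2020: $31,200 + $4,200 + $1,500 + $600 + $7,400 = $44,900 (under)
Jul 2020–Nov 2020: $4,200 + $1,500 + $600 + $7,400 + $31,700 = $45,400 (under)
Aug 2020–Dec 2020: $1,500 + $600 + $7,400 + $31,700 + $800 = $42,000 (under)
Sep 2020–Jan 2021: $600 + $7,400 + $31,700 + $800 + $19,900 = $60,400 (under)
Oct 2020–Feb 2021: $7,400 + $31,700 + $800 + $19,900 + $4,500 = $64,300 (under)
Nov 2020–Mar 2021: $31,700 + $800 + $19,900 + $4,500 + $600 = $57,500 (under)
Dec 2020–Apr 2021: $800 + $19,900 + $4,500 + $600 + $17,600 = $43,400 (under)
Jan 2021–May 2021: $19,900 + $4,500 + $600 + $17,600 + $800 = $43,400 (under)
Feb 2021–Jun 2021: $4,500 + $600 + $17,600 + $800 + $300 = $23,800 (under)
No window exceeds $69,400.

No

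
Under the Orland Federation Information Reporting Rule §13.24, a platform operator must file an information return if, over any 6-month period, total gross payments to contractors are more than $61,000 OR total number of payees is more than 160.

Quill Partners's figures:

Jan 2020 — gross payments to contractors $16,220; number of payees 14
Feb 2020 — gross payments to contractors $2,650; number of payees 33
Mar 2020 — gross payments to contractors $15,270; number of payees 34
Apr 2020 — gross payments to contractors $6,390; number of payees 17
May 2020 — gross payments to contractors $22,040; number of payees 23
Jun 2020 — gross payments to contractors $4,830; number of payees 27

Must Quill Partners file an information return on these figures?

Yes

Total gross payments to contractors: $16,220 + $2,650 + $15,270 + $6,390 + $22,040 + $4,830 = $67,400 (> $61,000).
Total number of payees: 14 + 33 + 34 + 17 + 23 + 27 = 148 (≤ 160).
The test is 'or': at least one threshold is exceeded.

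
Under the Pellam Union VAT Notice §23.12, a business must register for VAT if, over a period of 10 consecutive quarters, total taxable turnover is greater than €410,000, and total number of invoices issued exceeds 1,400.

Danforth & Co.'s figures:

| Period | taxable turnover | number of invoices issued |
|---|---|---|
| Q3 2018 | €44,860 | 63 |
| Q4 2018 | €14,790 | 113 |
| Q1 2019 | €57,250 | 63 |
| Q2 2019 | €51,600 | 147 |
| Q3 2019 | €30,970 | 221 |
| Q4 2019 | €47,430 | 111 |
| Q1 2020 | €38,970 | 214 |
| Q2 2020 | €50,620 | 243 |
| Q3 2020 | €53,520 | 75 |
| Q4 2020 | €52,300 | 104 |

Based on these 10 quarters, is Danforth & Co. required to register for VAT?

No

Total taxable turnover: €44,860 + €14,790 + €57,250 + €51,600 + €30,970 + €47,430 + €38,970 + €50,620 + €53,520 + €52,300 = €442,310 (> €410,000).
Total number of invoices issued: 63 + 113 + 63 + 147 + 221 + 111 + 214 + 243 + 75 + 104 = 1,354 (≤ 1,400).
The test is 'and': the rule requires both, and at least one is not exceeded.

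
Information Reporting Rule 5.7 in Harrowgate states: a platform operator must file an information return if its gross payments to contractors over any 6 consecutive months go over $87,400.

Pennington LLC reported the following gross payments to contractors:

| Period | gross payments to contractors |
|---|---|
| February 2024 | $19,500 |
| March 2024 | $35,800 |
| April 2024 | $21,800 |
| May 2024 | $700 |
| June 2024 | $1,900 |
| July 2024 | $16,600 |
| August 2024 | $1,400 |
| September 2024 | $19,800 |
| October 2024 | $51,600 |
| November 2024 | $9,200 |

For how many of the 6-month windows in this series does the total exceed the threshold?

3

February 2024–July 2024: $19,500 + $35,800 + $21,800 + $700 + $1,900 + $16,600 = $96,300 (over)
March 2024–August 2024: $35,800 + $21,800 + $700 + $1,900 + $16,600 + $1,400 = $78,200 (under)
April 2024–September 2024: $21,800 + $700 + $1,900 + $16,600 + $1,400 + $19,800 = $62,200 (under)
May 2024–October 2024: $700 + $1,900 + $16,600 + $1,400 + $19,800 + $51,600 = $92,000 (over)
June 2024–November 2024: $1,900 + $16,600 + $1,400 + $19,800 + $51,600 + $9,200 = $100,500 (over)
3 windows exceed the threshold.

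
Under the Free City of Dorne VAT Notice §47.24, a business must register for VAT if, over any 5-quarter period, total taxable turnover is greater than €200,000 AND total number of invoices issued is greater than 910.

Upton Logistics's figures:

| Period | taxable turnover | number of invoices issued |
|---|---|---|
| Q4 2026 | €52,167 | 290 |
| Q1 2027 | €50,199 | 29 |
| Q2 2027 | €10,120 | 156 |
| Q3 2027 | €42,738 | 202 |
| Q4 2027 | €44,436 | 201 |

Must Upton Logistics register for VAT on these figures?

Total taxable turnover: €52,167 + €50,199 + €10,120 + €42,738 + €44,436 = €199,660 (≤ €200,000).
Total number of invoices issued: 290 + 29 + 156 + 202 + 201 = 878 (≤ 910).
The test is 'and': the rule requires both, and at least one is not exceeded.

No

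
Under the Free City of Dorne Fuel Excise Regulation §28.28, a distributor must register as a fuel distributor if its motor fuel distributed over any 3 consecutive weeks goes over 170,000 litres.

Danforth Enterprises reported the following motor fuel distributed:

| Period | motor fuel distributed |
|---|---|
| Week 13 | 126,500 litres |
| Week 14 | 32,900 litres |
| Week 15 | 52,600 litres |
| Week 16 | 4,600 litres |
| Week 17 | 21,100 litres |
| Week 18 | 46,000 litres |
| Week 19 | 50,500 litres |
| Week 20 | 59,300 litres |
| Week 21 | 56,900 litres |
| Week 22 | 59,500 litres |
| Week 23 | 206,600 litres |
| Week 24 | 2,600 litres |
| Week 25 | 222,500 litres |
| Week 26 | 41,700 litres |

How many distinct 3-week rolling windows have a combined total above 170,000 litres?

Week 13–Week 15: 126,500 litres + 32,900 litres + 52,600 litres = 212,000 litres (over)
Week 14–Week 16: 32,900 litres + 52,600 litres + 4,600 litres = 90,100 litres (under)
Week 15–Week 17: 52,600 litres + 4,600 litres + 21,100 litres = 78,300 litres (under)
Week 16–Week 18: 4,600 litres + 21,100 litres + 46,000 litres = 71,700 litres (under)
Week 17–Week 19: 21,100 litres + 46,000 litres + 50,500 litres = 117,600 litres (under)
Week 18–Week 20: 46,000 litres + 50,500 litres + 59,300 litres = 155,800 litres (under)
Week 19–Week 21: 50,500 litres + 59,300 litres + 56,900 litres = 166,700 litres (under)
Week 20–Week 22: 59,300 litres + 56,900 litres + 59,500 litres = 175,700 litres (over)
Week 21–Week 23: 56,900 litres + 59,500 litres + 206,600 litres = 323,000 litres (over)
Week 22–Week 24: 59,500 litres + 206,600 litres + 2,600 litres = 268,700 litres (over)
Week 23–Week 25: 206,600 litres + 2,600 litres + 222,500 litres = 431,700 litres (over)
Week 24–Week 26: 2,600 litres + 222,500 litres + 41,700 litres = 266,800 litres (over)
6 windows exceed the threshold.

6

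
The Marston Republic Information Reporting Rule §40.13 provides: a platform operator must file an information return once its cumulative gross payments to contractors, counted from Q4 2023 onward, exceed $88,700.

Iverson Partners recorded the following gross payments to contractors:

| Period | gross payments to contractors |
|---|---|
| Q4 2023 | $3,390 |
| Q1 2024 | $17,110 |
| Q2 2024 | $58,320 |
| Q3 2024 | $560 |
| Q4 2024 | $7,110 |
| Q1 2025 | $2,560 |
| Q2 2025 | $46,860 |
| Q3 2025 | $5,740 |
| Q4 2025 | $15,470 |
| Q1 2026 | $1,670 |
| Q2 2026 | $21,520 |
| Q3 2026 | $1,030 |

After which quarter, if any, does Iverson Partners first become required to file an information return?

Q1 2025

Through Q4 2023: $3,390
Through Q1 2024: $20,500
Through Q2 2024: $78,820
Through Q3 2024: $79,380
Through Q4 2024: $86,490
Through Q1 2025: $89,050 ← exceeds threshold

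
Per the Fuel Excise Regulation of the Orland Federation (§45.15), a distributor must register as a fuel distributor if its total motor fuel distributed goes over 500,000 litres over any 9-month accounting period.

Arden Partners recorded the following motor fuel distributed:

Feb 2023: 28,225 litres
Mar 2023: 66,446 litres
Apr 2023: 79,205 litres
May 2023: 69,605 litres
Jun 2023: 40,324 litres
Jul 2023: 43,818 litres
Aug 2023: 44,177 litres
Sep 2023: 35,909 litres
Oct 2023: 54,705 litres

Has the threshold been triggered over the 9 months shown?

No

Total motor fuel distributed: 28,225 litres + 66,446 litres + 79,205 litres + 69,605 litres + 40,324 litres + 43,818 litres + 44,177 litres + 35,909 litres + 54,705 litres = 462,414 litres.
462,414 litres ≤ 500,000 litres, so the threshold is not exceeded.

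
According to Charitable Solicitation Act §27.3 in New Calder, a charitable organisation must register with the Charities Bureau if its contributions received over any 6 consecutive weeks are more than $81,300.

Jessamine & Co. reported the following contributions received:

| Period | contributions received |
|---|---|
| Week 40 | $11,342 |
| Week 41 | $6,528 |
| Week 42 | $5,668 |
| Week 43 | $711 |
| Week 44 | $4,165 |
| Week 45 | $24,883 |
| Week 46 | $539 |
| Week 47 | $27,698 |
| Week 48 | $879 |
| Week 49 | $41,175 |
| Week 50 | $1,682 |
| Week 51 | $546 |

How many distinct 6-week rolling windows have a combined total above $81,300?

Week 40–Week 45: $11,342 + $6,528 + $5,668 + $711 + $4,165 + $24,883 = $53,297 (under)
Week 41–Week 46: $6,528 + $5,668 + $711 + $4,165 + $24,883 + $539 = $42,494 (under)
Week 42–Week 47: $5,668 + $711 + $4,165 + $24,883 + $539 + $27,698 = $63,664 (under)
Week 43–Week 48: $711 + $4,165 + $24,883 + $539 + $27,698 + $879 = $58,875 (under)
Week 44–Week 49: $4,165 + $24,883 + $539 + $27,698 + $879 + $41,175 = $99,339 (over)
Week 45–Week 50: $24,883 + $539 + $27,698 + $879 + $41,175 + $1,682 = $96,856 (over)
Week 46–Week 51: $539 + $27,698 + $879 + $41,175 + $1,682 + $546 = $72,519 (under)
2 windows exceed the threshold.

2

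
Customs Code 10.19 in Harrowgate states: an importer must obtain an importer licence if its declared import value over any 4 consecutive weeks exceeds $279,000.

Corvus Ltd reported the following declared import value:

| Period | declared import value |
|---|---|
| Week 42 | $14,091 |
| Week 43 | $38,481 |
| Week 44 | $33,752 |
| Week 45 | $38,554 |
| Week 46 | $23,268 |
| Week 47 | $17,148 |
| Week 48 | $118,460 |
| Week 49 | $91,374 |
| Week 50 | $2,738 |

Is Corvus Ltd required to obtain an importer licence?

Week 42–Week 45: $14,091 + $38,481 + $33,752 + $38,554 = $124,878 (under)
Week 43–Week 46: $38,481 + $33,752 + $38,554 + $23,268 = $134,055 (under)
Week 44–Week 47: $33,752 + $38,554 + $23,268 + $17,148 = $112,722 (under)
Week 45–Week 48: $38,554 + $23,268 + $17,148 + $118,460 = $197,430 (under)
Week 46–Week 49: $23,268 + $17,148 + $118,460 + $91,374 = $250,250 (under)
Week 47–Week 50: $17,148 + $118,460 + $91,374 + $2,738 = $229,720 (under)
No window exceeds $279,000.

No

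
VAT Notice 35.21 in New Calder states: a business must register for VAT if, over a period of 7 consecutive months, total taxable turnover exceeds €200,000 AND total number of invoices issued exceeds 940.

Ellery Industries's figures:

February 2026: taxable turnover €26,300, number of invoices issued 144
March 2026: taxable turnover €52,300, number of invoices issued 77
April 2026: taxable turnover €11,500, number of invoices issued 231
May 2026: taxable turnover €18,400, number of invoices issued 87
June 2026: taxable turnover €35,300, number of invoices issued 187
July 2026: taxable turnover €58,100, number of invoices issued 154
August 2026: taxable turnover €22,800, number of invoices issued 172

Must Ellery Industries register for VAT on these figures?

Total taxable turnover: €26,300 + €52,300 + €11,500 + €18,400 + €35,300 + €58,100 + €22,800 = €224,700 (> €200,000).
Total number of invoices issued: 144 + 77 + 231 + 87 + 187 + 154 + 172 = 1,052 (> 940).
The test is 'and': both thresholds are exceeded.

Yes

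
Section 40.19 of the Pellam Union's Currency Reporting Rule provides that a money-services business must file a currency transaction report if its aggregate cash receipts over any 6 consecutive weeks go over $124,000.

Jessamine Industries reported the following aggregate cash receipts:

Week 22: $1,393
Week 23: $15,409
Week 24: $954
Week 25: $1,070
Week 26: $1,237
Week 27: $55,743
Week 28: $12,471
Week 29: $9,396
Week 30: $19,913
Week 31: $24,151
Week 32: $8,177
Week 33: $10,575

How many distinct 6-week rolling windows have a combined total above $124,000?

Week 22–Week 27: $1,393 + $15,409 + $954 + $1,070 + $1,237 + $55,743 = $75,806 (under)
Week 23–Week 28: $15,409 + $954 + $1,070 + $1,237 + $55,743 + $12,471 = $86,884 (under)
Week 24–Week 29: $954 + $1,070 + $1,237 + $55,743 + $12,471 + $9,396 = $80,871 (under)
Week 25–Week 30: $1,070 + $1,237 + $55,743 + $12,471 + $9,396 + $19,913 = $99,830 (under)
Week 26–Week 31: $1,237 + $55,743 + $12,471 + $9,396 + $19,913 + $24,151 = $122,911 (under)
Week 27–Week 32: $55,743 + $12,471 + $9,396 + $19,913 + $24,151 + $8,177 = $129,851 (over)
Week 28–Week 33: $12,471 + $9,396 + $19,913 + $24,151 + $8,177 + $10,575 = $84,683 (under)
1 window exceeds the threshold.

1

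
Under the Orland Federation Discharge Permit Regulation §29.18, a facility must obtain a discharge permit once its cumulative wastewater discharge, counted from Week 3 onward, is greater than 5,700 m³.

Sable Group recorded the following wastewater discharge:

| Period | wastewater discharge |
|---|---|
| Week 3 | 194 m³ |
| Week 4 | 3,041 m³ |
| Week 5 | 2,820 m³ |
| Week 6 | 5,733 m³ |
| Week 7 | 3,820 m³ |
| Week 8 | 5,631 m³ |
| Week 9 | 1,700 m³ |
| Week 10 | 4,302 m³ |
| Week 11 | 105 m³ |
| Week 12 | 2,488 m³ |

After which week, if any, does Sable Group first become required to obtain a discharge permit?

Through Week 3: 194 m³
Through Week 4: 3,235 m³
Through Week 5: 6,055 m³ ← exceeds threshold

Week 5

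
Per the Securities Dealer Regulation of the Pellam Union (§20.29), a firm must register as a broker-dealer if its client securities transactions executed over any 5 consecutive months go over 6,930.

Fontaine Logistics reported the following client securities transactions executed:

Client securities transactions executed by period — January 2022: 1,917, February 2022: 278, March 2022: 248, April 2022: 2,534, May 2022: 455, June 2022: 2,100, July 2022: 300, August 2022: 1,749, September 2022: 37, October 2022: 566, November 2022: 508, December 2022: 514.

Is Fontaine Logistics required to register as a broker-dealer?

Yes

January 2022–May 2022: 1,917 + 278 + 248 + 2,534 + 455 = 5,432 (under)
February 2022–June 2022: 278 + 248 + 2,534 + 455 + 2,100 = 5,615 (under)
March 2022–July 2022: 248 + 2,534 + 455 + 2,100 + 300 = 5,637 (under)
April 2022–August 2022: 2,534 + 455 + 2,100 + 300 + 1,749 = 7,138 (over)
May 2022–September 2022: 455 + 2,100 + 300 + 1,749 + 37 = 4,641 (under)
June 2022–October 2022: 2,100 + 300 + 1,749 + 37 + 566 = 4,752 (under)
July 2022–November 2022: 300 + 1,749 + 37 + 566 + 508 = 3,160 (under)
August 2022–December 2022: 1,749 + 37 + 566 + 508 + 514 = 3,374 (under)
At least one window exceeds 6,930.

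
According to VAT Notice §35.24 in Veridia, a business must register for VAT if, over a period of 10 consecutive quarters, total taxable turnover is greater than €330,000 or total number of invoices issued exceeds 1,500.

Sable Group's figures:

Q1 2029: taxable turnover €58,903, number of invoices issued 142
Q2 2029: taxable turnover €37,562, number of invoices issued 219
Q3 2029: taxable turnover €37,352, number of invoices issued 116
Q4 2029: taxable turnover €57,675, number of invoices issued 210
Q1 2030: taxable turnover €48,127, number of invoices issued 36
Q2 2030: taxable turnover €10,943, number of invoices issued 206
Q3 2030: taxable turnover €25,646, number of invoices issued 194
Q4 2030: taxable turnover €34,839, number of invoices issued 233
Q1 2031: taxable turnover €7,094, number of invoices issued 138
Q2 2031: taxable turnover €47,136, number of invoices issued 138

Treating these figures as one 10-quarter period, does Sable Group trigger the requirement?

Total taxable turnover: €58,903 + €37,562 + €37,352 + €57,675 + €48,127 + €10,943 + €25,646 + €34,839 + €7,094 + €47,136 = €365,277 (> €330,000).
Total number of invoices issued: 142 + 219 + 116 + 210 + 36 + 206 + 194 + 233 + 138 + 138 = 1,632 (> 1,500).
The test is 'or': at least one threshold is exceeded.

Yes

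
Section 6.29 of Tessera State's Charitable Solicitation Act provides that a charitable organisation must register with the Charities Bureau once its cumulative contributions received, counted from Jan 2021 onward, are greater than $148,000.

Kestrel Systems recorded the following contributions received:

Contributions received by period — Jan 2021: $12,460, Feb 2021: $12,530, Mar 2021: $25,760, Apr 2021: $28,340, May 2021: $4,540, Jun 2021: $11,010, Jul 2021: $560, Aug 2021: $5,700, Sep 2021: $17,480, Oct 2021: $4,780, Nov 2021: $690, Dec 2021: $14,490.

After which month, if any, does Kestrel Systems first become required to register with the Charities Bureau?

Through Jan 2021: $12,460
Through Feb 2021: $24,990
Through Mar 2021: $50,750
Through Apr 2021: $79,090
Through May 2021: $83,630
Through Jun 2021: $94,640
Through Jul 2021: $95,200
Through Aug 2021: $100,900
Through Sep 2021: $118,380
Through Oct 2021: $123,160
Through Nov 2021: $123,850
Through Dec 2021: $138,340
Final cumulative total $138,340 ≤ $148,000; the threshold is never exceeded.

Not triggered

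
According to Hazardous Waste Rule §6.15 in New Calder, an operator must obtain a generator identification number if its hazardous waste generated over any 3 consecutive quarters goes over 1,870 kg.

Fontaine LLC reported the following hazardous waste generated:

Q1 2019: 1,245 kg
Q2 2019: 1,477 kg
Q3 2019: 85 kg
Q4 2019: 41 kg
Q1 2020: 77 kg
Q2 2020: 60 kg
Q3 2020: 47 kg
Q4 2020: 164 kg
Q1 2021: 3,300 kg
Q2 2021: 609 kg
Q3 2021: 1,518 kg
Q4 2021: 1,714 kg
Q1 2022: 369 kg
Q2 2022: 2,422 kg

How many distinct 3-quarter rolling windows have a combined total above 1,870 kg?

Q1 2019–Q3 2019: 1,245 kg + 1,477 kg + 85 kg = 2,807 kg (over)
Q2 2019–Q4 2019: 1,477 kg + 85 kg + 41 kg = 1,603 kg (under)
Q3 2019–Q1 2020: 85 kg + 41 kg + 77 kg = 203 kg (under)
Q4 2019–Q2 2020: 41 kg + 77 kg + 60 kg = 178 kg (under)
Q1 2020–Q3 2020: 77 kg + 60 kg + 47 kg = 184 kg (under)
Q2 2020–Q4 2020: 60 kg + 47 kg + 164 kg = 271 kg (under)
Q3 2020–Q1 2021: 47 kg + 164 kg + 3,300 kg = 3,511 kg (over)
Q4 2020–Q2 2021: 164 kg + 3,300 kg + 609 kg = 4,073 kg (over)
Q1 2021–Q3 2021: 3,300 kg + 609 kg + 1,518 kg = 5,427 kg (over)
Q2 2021–Q4 2021: 609 kg + 1,518 kg + 1,714 kg = 3,841 kg (over)
Q3 2021–Q1 2022: 1,518 kg + 1,714 kg + 369 kg = 3,601 kg (over)
Q4 2021–Q2 2022: 1,714 kg + 369 kg + 2,422 kg = 4,505 kg (over)
7 windows exceed the threshold.

7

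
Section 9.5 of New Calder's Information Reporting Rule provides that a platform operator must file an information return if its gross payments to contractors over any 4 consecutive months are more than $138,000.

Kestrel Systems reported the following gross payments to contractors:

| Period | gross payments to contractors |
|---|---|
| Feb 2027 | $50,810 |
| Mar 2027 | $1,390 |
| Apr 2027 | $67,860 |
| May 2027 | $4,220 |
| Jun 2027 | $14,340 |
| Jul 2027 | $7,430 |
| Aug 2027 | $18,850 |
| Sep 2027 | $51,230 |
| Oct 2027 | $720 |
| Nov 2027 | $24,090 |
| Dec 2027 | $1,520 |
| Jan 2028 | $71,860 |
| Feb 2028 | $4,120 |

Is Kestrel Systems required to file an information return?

Feb 2027–May 2027: $50,810 + $1,390 + $67,860 + $4,220 = $124,280 (under)
Mar 2027–Jun 2027: $1,390 + $67,860 + $4,220 + $14,340 = $87,810 (under)
Apr 2027–Jul 2027: $67,860 + $4,220 + $14,340 + $7,430 = $93,850 (under)
May 2027–Aug 2027: $4,220 + $14,340 + $7,430 + $18,850 = $44,840 (under)
Jun 2027–Sep 2027: $14,340 + $7,430 + $18,850 + $51,230 = $91,850 (under)
Jul 2027–Oct 2027: $7,430 + $18,850 + $51,230 + $720 = $78,230 (under)
Aug 2027–Nov 2027: $18,850 + $51,230 + $720 + $24,090 = $94,890 (under)
Sep 2027–Dec 2027: $51,230 + $720 + $24,090 + $1,520 = $77,560 (under)
Oct 2027–Jan 2028: $720 + $24,090 + $1,520 + $71,860 = $98,190 (under)
Nov 2027–Feb 2028: $24,090 + $1,520 + $71,860 + $4,120 = $101,590 (under)
No window exceeds $138,000.

No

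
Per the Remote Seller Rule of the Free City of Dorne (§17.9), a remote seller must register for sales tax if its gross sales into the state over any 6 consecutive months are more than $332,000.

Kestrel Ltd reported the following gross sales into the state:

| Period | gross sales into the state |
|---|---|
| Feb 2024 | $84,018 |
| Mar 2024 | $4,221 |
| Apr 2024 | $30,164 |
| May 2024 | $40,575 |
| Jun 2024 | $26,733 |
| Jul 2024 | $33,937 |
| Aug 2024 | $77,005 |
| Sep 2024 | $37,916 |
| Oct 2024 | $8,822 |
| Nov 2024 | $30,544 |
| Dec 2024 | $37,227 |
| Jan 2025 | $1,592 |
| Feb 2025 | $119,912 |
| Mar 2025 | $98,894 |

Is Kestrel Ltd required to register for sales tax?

No

Feb 2024–Jul 2024: $84,018 + $4,221 + $30,164 + $40,575 + $26,733 + $33,937 = $219,648 (under)
Mar 2024–Aug 2024: $4,221 + $30,164 + $40,575 + $26,733 + $33,937 + $77,005 = $212,635 (under)
Apr 2024–Sep 2024: $30,164 + $40,575 + $26,733 + $33,937 + $77,005 + $37,916 = $246,330 (under)
May 2024–Oct 2024: $40,575 + $26,733 + $33,937 + $77,005 + $37,916 + $8,822 = $224,988 (under)
Jun 2024–Nov 2024: $26,733 + $33,937 + $77,005 + $37,916 + $8,822 + $30,544 = $214,957 (under)
Jul 2024–Dec 2024: $33,937 + $77,005 + $37,916 + $8,822 + $30,544 + $37,227 = $225,451 (under)
Aug 2024–Jan 2025: $77,005 + $37,916 + $8,822 + $30,544 + $37,227 + $1,592 = $193,106 (under)
Sep 2024–Feb 2025: $37,916 + $8,822 + $30,544 + $37,227 + $1,592 + $119,912 = $236,013 (under)
Oct 2024–Mar 2025: $8,822 + $30,544 + $37,227 + $1,592 + $119,912 + $98,894 = $296,991 (under)
No window exceeds $332,000.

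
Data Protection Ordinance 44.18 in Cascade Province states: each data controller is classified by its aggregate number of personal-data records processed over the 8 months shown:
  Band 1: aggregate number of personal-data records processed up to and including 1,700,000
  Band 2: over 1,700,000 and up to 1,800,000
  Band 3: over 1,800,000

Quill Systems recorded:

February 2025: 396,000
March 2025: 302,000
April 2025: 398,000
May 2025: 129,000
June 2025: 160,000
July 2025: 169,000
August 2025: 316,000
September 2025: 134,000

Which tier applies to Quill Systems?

Aggregate number of personal-data records processed: 396,000 + 302,000 + 398,000 + 129,000 + 160,000 + 169,000 + 316,000 + 134,000 = 2,004,000.
2,004,000 > 1,800,000, so Band 3 applies.

Band 3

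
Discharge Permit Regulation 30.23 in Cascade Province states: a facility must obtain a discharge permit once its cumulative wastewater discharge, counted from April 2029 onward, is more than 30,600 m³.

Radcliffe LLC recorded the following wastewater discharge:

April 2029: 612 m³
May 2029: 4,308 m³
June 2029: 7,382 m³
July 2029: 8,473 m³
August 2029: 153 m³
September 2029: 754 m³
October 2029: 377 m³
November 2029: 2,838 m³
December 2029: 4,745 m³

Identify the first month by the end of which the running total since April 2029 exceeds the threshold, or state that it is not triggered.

Through April 2029: 612 m³
Through May 2029: 4,920 m³
Through June 2029: 12,302 m³
Through July 2029: 20,775 m³
Through August 2029: 20,928 m³
Through September 2029: 21,682 m³
Through October 2029: 22,059 m³
Through November 2029: 24,897 m³
Through December 2029: 29,642 m³
Final cumulative total 29,642 m³ ≤ 30,600 m³; the threshold is never exceeded.

Not triggered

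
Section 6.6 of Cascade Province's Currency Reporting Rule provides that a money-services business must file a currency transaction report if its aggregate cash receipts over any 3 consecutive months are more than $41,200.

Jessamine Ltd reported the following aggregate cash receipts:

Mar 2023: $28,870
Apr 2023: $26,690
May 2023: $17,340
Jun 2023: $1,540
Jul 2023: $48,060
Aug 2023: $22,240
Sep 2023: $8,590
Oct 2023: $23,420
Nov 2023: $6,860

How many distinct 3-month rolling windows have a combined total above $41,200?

6

Mar 2023–May 2023: $28,870 + $26,690 + $17,340 = $72,900 (over)
Apr 2023–Jun 2023: $26,690 + $17,340 + $1,540 = $45,570 (over)
May 2023–Jul 2023: $17,340 + $1,540 + $48,060 = $66,940 (over)
Jun 2023–Aug 2023: $1,540 + $48,060 + $22,240 = $71,840 (over)
Jul 2023–Sep 2023: $48,060 + $22,240 + $8,590 = $78,890 (over)
Aug 2023–Oct 2023: $22,240 + $8,590 + $23,420 = $54,250 (over)
Sep 2023–Nov 2023: $8,590 + $23,420 + $6,860 = $38,870 (under)
6 windows exceed the threshold.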